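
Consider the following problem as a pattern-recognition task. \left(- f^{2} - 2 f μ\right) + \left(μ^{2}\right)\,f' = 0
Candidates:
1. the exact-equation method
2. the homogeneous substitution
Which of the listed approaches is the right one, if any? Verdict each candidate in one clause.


Diagnosis: the homogeneous substitution — solved for the derivative, the right side is unchanged under scaling μ and f together — it depends only on the ratio f/μ, so substitute a single ratio variable. A Bernoulli rewrite works here as the equation stands — the homogeneous substitution is the more immediate reading.
- the exact-equation method: the mixed partial derivatives differ, so the left side is not a total differential.
- the homogeneous substitution: applicable, and directly so.


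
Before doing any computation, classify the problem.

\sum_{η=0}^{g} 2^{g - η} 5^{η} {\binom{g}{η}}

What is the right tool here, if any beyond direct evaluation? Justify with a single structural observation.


Method: the binomial theorem — the summand is term η of a binomial expansion in 5 and 2; the whole sum is a single power.


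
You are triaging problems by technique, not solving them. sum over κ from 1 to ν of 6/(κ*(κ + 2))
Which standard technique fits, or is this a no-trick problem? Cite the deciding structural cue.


Method: telescoping — the summand 6/(κ*(κ + 2)) decomposes into fractions whose poles differ by an integer shift — the series collapses.


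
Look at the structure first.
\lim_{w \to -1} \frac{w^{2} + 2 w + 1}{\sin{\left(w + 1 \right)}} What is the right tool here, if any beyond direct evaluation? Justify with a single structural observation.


Technique: l'Hôpital's rule (0/0) — both numerator and denominator vanish at -1: the genuine 0/0 indeterminate that l'Hôpital exists for. A local series expansion at the point resolves it as well; the rule is the packaged version of that step.


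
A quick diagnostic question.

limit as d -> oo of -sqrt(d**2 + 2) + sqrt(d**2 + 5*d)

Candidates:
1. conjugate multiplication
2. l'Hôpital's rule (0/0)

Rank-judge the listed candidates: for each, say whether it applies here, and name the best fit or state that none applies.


Best approach: conjugate multiplication — both pieces blow up but their difference is finite; the conjugate trick rationalizes sqrt(d**2 + 5*d) - sqrt(d**2 + 2).
- conjugate multiplication — yes, a natural case for it.
- l'Hôpital's rule (0/0) — the expression is a difference driving to ∞ − ∞, not a 0/0 quotient — there is no ratio for the rule to differentiate.


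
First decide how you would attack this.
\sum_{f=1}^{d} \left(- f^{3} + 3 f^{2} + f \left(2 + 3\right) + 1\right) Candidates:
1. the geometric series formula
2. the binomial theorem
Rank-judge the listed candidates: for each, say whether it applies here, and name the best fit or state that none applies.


Diagnosis: no special technique — constant-multiple powers of f with no cancellation partners and no common ratio — use the standard power-sum formulas.
- the geometric series formula — the term-to-term ratio drifts with the index — the one thing the geometric formula cannot absorb.
- the binomial theorem: no binomial coefficients pair with matched powers.


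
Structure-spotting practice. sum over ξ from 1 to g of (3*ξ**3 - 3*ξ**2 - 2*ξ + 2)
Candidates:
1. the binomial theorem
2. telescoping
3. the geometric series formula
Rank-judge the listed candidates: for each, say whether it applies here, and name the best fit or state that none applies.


Method: no special technique — recognize the absence of structure: constant-multiple powers of ξ summed plainly, no special method required.
- the binomial theorem: the terms lack the binomial-coefficient-weighted complementary-power pattern of an expansion.
- telescoping: computed from the summand as displayed, the partial sums build up without the pairwise collapse telescoping exploits.
- the geometric series formula: the term-to-term ratio changes with the index, so the geometric formula cannot close it.


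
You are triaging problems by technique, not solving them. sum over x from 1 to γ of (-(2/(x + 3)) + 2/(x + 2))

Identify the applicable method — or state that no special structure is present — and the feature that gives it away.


Technique: telescoping — a difference of consecutive values of one function (2/(x + 2) at one index and the next) — telescoping by construction.


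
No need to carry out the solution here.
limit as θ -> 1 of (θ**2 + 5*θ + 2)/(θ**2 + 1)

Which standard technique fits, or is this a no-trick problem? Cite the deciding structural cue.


Best approach: no special technique — no denominator vanishes and nothing blows up at 1: direct substitution is the whole computation.


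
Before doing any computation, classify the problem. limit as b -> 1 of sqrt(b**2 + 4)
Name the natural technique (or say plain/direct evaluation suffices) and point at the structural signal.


Method: no special technique — the expression is continuous at 1 — substitute and evaluate; no indeterminate form appears.


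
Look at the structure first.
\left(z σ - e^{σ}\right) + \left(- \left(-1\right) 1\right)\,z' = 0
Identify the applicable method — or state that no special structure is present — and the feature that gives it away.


Technique: a linear integrating factor — first power of z, nonzero forcing: the integrating-factor recipe applies verbatim with p = σ.


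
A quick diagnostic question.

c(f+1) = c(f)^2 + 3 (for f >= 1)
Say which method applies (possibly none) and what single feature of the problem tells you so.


Best approach: no special technique — nonlinear feedback in the recursion rules out every root- or factor-based technique.


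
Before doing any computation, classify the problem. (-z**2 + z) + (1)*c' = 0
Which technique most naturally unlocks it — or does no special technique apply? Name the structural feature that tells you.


Verdict: no special technique — with c absent the equation is not coupled at all: direct integration in z.


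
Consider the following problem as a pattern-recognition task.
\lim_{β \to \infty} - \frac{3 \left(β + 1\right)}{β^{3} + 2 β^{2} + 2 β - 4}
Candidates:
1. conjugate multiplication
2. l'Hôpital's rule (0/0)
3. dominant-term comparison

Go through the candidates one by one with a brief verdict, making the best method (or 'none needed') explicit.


Verdict: dominant-term comparison — growth-rate triage: the leading powers of β decide the limit, everything else is noise.
- conjugate multiplication — there are no radicals in tension whose conjugate would simplify matters.
- l'Hôpital's rule (0/0) — viewed as a single quotient this runs to ∞/∞, not the 0/0 clash this candidate addresses; an at-infinity variant of the rule would resolve it, but comparing leading growth reads the answer without differentiating.
- dominant-term comparison — applies; the problem has the shape this method handles.


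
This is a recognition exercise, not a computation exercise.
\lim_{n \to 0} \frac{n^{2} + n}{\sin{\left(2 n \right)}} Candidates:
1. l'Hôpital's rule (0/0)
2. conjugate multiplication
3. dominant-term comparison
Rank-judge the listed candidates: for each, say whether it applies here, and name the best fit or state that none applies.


Diagnosis: l'Hôpital's rule (0/0) — both numerator and denominator vanish at 0: the genuine 0/0 indeterminate that l'Hôpital exists for. One could equally expand both pieces locally and compare leading terms; the rule does that in one stroke.
- l'Hôpital's rule (0/0): applies; the problem has the shape this method handles.
- conjugate multiplication: multiplying by a conjugate would not remove any indeterminacy here.
- dominant-term comparison — no dominant power emerges to decide the limit by degree comparison.


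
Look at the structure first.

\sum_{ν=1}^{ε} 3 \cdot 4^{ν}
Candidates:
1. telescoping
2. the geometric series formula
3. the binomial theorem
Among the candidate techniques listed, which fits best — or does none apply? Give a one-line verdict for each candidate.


Method: the geometric series formula — check a ratio of consecutive terms: it is 4, independent of the index, so the geometric formula closes the sum.
- telescoping: in the displayed form, no term reappears at a neighboring index to cancel against.
- the geometric series formula — a fit — the right tool for this form.
- the binomial theorem — there is no pair of bases whose matched powers would reassemble into a single binomial power.


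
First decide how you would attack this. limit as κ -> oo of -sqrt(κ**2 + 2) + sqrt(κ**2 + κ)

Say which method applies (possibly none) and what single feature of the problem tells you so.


Best approach: conjugate multiplication — turning the difference into a conjugate-rationalized ratio makes the limit readable.


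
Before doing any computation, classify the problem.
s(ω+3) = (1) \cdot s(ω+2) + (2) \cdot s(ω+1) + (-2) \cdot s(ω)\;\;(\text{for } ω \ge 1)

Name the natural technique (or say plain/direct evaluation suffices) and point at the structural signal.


Technique: the characteristic-root method — constant coefficients and linearity mean the ansatz r^ω reduces it to solving the characteristic polynomial.


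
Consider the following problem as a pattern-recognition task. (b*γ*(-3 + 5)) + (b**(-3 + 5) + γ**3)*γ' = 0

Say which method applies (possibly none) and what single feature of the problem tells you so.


Verdict: the exact-equation method — equality of cross partials is the green light — assemble the potential function term by term.


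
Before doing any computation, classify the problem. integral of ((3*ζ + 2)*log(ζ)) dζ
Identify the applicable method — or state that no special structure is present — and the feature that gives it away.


Verdict: integration by parts — the logarithm log(ζ) has no power-rule antiderivative to read off directly, but its derivative is algebraic — so differentiate log(ζ) and integrate the polynomial factor 3*ζ + 2.


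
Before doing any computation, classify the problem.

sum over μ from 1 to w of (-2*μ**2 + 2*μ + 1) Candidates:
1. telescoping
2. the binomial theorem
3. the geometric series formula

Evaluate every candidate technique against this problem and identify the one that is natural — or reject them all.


Verdict: no special technique — recognize the absence of structure: constant-multiple powers of μ summed plainly, no special method required.
- telescoping — computed from the summand as displayed, the partial sums build up without the pairwise collapse telescoping exploits.
- the binomial theorem — the summand does not match any term pattern of an expanded binomial power.
- the geometric series formula — no single multiplier carries one term to the next throughout the sum.


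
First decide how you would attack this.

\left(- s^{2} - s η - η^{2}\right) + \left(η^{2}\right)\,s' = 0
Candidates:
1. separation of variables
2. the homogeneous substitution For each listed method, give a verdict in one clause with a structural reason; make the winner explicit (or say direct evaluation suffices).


Method: the homogeneous substitution — scaling η and s together leaves the slope fixed — it depends only on s/η, so substitute the ratio.
- separation of variables — no algebra isolates the independent variable on one side and the unknown on the other.
- the homogeneous substitution: yes, a natural case for it.


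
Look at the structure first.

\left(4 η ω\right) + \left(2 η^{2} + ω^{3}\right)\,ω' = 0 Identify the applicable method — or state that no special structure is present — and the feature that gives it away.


Verdict: the exact-equation method — the compatibility test passes: the ω-derivative of 4 η ω matches the η-derivative of 2 η^{2} + ω^{3}, so integrate a potential.


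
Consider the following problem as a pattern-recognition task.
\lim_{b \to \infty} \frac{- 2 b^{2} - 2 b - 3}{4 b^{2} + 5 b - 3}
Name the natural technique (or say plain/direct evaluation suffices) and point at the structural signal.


Method: dominant-term comparison — at large b only the top-degree terms survive; compare the leading terms and the limit falls out. l'Hôpital's at-infinity variant applies to the expression viewed as a single quotient; the leading-term comparison is the direct route.


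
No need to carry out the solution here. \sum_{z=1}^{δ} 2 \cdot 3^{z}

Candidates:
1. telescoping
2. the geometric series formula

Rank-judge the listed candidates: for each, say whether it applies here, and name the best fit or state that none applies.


Technique: the geometric series formula — each term is 3 times the previous one, so the geometric-series formula applies directly.
- telescoping — writing out consecutive terms as given produces no pairwise cancellation.
- the geometric series formula — yes, a natural case for it.


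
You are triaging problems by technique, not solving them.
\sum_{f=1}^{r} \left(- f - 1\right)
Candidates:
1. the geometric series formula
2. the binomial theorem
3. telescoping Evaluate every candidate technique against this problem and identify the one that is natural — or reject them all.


Technique: no special technique — no cancellation, no constant ratio, no binomial weights — just polynomial terms summed directly.
- the geometric series formula: no single multiplier carries one term to the next throughout the sum.
- the binomial theorem: there is no sum-raised-to-a-power identity hiding in these terms.
- telescoping: as presented, consecutive terms share no shifted copy to cancel against — no rewrite is on display to change that.


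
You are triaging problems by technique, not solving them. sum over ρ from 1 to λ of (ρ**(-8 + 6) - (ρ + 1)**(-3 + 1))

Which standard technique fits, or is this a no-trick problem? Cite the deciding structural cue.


Method: telescoping — the generic term is a one-step difference of ρ**(-8 + 6), so partial sums shortcut to endpoint evaluation.


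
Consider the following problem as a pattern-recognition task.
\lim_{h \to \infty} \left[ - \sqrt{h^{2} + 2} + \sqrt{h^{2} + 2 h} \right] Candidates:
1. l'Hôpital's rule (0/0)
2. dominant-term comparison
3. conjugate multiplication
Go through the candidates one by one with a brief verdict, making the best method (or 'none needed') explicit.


Verdict: conjugate multiplication — the ∞ − ∞ radical form is the exact trigger for the conjugate maneuver.
- l'Hôpital's rule (0/0): no quotient structure at all: the clash is ∞ minus ∞, which rationalizing converts into a tractable ratio.
- dominant-term comparison — no ranking of term growth rates resolves the limit here.
- conjugate multiplication: yes — fits the structure here.


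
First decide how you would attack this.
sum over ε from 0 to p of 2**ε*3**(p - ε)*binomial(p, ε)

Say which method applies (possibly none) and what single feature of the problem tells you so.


Verdict: the binomial theorem — binomial coefficients against complementary powers of 2 and 3: recognize the binomial expansion and resum.


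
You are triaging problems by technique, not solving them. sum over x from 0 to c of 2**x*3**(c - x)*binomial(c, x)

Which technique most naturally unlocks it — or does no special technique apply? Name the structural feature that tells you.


Verdict: the binomial theorem — binomial coefficients against complementary powers of 2 and 3: recognize the binomial expansion and resum.


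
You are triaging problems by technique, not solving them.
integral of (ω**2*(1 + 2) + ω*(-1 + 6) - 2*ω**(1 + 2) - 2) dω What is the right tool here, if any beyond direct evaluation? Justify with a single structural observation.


Best approach: no special technique — a term-by-term power-rule job in ω; no substitution or rearrangement earns its keep here.


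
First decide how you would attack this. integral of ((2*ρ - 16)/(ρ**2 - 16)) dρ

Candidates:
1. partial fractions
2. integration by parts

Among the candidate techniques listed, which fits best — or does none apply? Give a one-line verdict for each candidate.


Method: partial fractions — break ρ**2 - 16 into its roots and the integral splits into logarithm-sized bites.
- partial fractions: yes — fits the structure here.
- integration by parts: the nonconstant-polynomial-times-standard-kernel pattern (an exp, sine, cosine, or logarithm partner) is absent.


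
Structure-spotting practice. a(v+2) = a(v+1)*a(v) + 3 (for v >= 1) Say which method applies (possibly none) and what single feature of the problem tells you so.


Technique: no special technique — a nonlinear dependence on earlier terms breaks linearity, and with it every superposition-based closed form.


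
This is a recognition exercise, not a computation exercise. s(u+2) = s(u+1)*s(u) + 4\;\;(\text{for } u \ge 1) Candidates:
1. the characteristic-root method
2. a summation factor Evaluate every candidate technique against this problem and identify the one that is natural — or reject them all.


Verdict: no special technique — the new term depends nonlinearly on the old ones, which disqualifies every superposition-based technique.
- the characteristic-root method — nonlinearity rules out exponential-mode superposition from the start.
- a summation factor: the recursion is nonlinear — outside the first-order linear family a summation factor addresses.


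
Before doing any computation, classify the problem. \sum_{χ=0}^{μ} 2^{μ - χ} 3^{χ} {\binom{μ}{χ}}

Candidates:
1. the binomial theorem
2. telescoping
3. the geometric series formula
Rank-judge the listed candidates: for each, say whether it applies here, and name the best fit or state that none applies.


Technique: the binomial theorem — terms weighting {\binom{μ}{χ}} against matched powers of 3 and 2 reassemble into (3 + 2)^μ by the binomial theorem.
- the binomial theorem: yes — fits the structure here.
- telescoping — computed from the summand as displayed, the partial sums build up without the pairwise collapse telescoping exploits.
- the geometric series formula: the term-to-term ratio changes with the index, so the geometric formula cannot close it.


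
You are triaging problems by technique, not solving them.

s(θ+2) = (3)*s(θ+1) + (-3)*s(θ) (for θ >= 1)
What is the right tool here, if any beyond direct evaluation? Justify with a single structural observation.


Technique: the characteristic-root method — linear, homogeneous, constant coefficients: solutions of the form r^θ exist — find the roots of the characteristic polynomial.


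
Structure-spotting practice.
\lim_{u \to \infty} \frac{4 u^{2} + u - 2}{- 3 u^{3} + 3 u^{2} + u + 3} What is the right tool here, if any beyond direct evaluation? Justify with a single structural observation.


Technique: dominant-term comparison — divide by the highest power of u present: lower-order terms vanish and the dominant ratio remains. Viewed as a single quotient this is an ∞/∞ form — an at-infinity application of l'Hôpital's rule would also resolve it; comparing leading growth reads the answer without differentiating.


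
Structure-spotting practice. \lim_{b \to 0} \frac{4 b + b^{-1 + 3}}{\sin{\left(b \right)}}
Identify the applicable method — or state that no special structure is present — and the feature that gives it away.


Method: l'Hôpital's rule (0/0) — numerator and denominator both vanish at 0 — a genuine 0/0 form, which is exactly when l'Hôpital applies. The standard small-argument limits would also carry it; the rule is the systematic route.


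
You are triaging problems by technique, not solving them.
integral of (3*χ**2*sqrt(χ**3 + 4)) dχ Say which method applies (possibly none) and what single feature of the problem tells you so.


Verdict: u-substitution — 3*χ**2 matches the derivative of χ**3 + 4 up to a constant; with u = χ**3 + 4 the whole integrand folds into a function of u alone.


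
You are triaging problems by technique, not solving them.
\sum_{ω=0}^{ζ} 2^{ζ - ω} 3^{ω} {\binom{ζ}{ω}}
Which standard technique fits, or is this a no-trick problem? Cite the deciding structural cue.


Method: the binomial theorem — the summand is term ω of a binomial expansion in 3 and 2; the whole sum is a single power.


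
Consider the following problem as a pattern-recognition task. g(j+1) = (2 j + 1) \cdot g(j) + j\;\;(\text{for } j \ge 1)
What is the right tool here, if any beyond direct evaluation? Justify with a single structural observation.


Verdict: a summation factor — one step of memory with a weight 2 j + 1 that changes as the index grows — the summation-factor construction is built for this.


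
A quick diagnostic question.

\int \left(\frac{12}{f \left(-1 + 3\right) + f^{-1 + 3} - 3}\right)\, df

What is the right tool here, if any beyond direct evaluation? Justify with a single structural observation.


Best approach: partial fractions — with (f \left(-1 + 3\right) + f^{-1 + 3} - 3) factorable and the degree on top strictly smaller, simple-fraction decomposition is immediate.


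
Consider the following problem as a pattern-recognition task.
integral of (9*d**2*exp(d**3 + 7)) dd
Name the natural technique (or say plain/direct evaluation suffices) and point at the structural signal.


Best approach: u-substitution — 9*d**2 matches the derivative of d**3 + 7 up to a constant; with u = d**3 + 7 the whole integrand folds into a function of u alone.


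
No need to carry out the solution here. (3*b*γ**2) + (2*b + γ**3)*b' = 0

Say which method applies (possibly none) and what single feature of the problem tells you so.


Best approach: the exact-equation method — check exactness first: here it holds (3*b*γ**2, 2*b + γ**3 have matching cross partials), so no integrating factor is needed.


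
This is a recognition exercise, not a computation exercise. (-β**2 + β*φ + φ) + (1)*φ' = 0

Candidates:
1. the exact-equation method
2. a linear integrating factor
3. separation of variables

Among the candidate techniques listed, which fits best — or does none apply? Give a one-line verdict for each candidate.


Technique: a linear integrating factor — linear in the unknown with genuine forcing: multiply through by the exponential of the integrated coefficient and the left side closes into one derivative.
- the exact-equation method — the cross partial derivatives disagree, so no single potential exists.
- a linear integrating factor: yes, a natural case for it.
- separation of variables — no division isolates the independent variable from the unknown.


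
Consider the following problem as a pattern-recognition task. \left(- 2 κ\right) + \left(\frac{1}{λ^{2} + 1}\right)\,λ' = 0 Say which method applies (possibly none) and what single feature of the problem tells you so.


Diagnosis: separation of variables — one side of the product carries the independent variable, the other the unknown — the textbook separation shape. The equation is exact as it stands too — a potential function exists — though separation reads the split structure directly.


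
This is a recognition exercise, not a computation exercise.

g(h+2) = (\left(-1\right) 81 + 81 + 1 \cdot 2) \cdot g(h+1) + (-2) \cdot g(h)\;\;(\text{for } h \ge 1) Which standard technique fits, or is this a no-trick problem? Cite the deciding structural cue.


Method: the characteristic-root method — this is the constant-coefficient homogeneous case — the whole solution in h reduces to a polynomial's roots.


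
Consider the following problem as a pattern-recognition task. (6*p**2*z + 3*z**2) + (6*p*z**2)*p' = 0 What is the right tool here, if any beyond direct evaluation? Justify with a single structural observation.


Best approach: the exact-equation method — this form is already the differential of something: the matching mixed partials of 6*p**2*z + 3*z**2 and 6*p*z**2 prove it.


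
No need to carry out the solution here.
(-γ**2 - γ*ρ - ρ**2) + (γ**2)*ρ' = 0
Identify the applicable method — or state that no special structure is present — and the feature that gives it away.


Verdict: the homogeneous substitution — scaling γ and ρ together leaves the slope fixed — it depends only on ρ/γ, so substitute the ratio.


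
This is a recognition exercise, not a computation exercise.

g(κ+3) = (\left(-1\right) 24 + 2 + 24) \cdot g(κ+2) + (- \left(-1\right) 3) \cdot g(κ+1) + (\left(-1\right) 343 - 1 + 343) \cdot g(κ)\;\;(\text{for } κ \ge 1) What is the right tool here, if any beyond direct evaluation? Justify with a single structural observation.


Technique: the characteristic-root method — the recurrence treats every index alike (constant coefficients, no forcing) — precisely the regime where r^κ trials close it.


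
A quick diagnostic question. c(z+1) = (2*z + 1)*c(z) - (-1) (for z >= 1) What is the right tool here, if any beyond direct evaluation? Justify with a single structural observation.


Method: a summation factor — because the multiplier 2*z + 1 is index-dependent, divide through by its running product and sum the resulting differences.


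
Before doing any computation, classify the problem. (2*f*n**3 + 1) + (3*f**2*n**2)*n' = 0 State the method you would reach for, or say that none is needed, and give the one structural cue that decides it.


Diagnosis: the exact-equation method — this form is already the differential of something: the matching mixed partials of 2*f*n**3 + 1 and 3*f**2*n**2 prove it.


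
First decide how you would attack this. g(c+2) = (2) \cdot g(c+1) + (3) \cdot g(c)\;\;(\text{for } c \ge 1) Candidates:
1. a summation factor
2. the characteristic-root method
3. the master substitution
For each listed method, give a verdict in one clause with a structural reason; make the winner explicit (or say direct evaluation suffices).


Technique: the characteristic-root method — try a geometric ansatz r^c: constant coefficients turn the recurrence into one polynomial equation in r.
- a summation factor — a summation factor telescopes one-step recursions; this one carries higher-order memory.
- the characteristic-root method: yes — fits the structure here.
- the master substitution — with no divided-index recursive call, reindexing by powers of a base buys nothing.


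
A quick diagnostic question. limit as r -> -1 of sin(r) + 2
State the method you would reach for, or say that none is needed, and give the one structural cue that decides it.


Technique: no special technique — nothing blocks direct substitution at -1: plug in and finish.


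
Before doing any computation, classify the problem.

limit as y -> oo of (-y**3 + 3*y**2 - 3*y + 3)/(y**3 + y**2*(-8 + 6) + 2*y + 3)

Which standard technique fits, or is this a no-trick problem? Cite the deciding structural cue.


Verdict: dominant-term comparison — divide through by the highest power of y; every lower-order term dies and the dominant terms decide the limit. Differentiating the expression as a single quotient would eventually settle it as well; matching dominant growth settles it immediately.


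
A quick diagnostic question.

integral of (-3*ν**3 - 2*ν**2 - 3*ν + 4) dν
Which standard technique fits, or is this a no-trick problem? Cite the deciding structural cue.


Method: no special technique — nothing composite, nothing rational, nothing trigonometric — each constant-multiple power of ν integrates by the power rule alone.


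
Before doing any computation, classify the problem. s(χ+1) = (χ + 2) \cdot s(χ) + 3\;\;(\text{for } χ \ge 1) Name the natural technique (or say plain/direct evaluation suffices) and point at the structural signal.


Best approach: a summation factor — one step of memory with a weight χ + 2 that changes as the index grows — the summation-factor construction is built for this.


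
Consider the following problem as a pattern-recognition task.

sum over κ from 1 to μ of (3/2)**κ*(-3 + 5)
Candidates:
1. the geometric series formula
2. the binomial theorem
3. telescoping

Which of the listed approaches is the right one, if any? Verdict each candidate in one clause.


Diagnosis: the geometric series formula — each summand is the previous one scaled by 3/2; that constant multiplier is itself the geometric structure.
- the geometric series formula: applies; the problem has the shape this method handles.
- the binomial theorem: no binomial coefficients pair with matched powers.
- telescoping: writing out consecutive terms as given produces no pairwise cancellation.


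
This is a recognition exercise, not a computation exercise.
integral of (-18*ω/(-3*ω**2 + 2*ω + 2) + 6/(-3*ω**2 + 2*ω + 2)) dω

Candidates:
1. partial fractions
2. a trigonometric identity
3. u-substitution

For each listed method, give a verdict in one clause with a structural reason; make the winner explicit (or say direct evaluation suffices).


Method: u-substitution — collected, the integrand has one factor that is, up to a constant, the derivative of an inner expression the rest depends on — substitute for that inner expression.
- partial fractions — the denominator is irreducible over the rationals — no rational-coefficient split into simpler fractions exists.
- a trigonometric identity — there is no trigonometric structure at all — the integrand carries no sine or cosine to rewrite.
- u-substitution — a fit — the right tool for this form.


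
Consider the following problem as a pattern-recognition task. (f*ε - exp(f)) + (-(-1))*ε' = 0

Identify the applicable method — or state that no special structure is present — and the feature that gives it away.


Diagnosis: a linear integrating factor — the equation is linear in ε with coefficient f; multiplying by the integrating factor exp(∫f) makes the left side a perfect derivative.


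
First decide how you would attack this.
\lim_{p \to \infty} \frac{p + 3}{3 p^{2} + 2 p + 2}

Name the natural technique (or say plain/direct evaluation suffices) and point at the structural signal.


Best approach: dominant-term comparison — at large p only the top-degree terms survive; compare the leading terms and the limit falls out. l'Hôpital's at-infinity variant applies to the expression viewed as a single quotient; the leading-term comparison is the direct route.


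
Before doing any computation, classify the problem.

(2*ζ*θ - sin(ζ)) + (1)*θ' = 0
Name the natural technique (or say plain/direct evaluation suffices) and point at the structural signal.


Method: a linear integrating factor — θ appears only to the first power with coefficient 2*ζ — the classic integrating-factor setup.


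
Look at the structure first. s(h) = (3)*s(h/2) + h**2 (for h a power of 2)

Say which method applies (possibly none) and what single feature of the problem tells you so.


Best approach: the master substitution — the argument h/2 divides the index by 2; the standard h = 2^m substitution converts it to a constant-shift recurrence.


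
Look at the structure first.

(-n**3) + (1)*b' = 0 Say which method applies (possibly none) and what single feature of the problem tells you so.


Best approach: no special technique — with b absent the equation is not coupled at all: direct integration in n.


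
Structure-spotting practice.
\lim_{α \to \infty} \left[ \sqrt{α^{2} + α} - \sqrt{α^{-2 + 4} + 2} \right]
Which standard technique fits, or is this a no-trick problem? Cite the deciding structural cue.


Best approach: conjugate multiplication — \sqrt{α^{2} + α} and \sqrt{α^{-2 + 4} + 2} both blow up, but their difference is tame once the conjugate rationalizes it.


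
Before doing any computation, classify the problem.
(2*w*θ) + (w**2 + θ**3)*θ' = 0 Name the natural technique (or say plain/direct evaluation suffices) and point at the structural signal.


Diagnosis: the exact-equation method — equality of cross partials is the green light — assemble the potential function term by term.


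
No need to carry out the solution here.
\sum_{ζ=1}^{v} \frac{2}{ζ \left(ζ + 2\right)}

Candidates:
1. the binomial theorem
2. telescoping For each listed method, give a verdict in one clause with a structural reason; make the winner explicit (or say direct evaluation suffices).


Verdict: telescoping — after splitting \frac{2}{ζ \left(ζ + 2\right)} into partial fractions, the pieces are shifted copies of one function and cancel telescopically.
- the binomial theorem — the terms lack the binomial-coefficient-weighted complementary-power pattern of an expansion.
- telescoping — applicable, and directly so.


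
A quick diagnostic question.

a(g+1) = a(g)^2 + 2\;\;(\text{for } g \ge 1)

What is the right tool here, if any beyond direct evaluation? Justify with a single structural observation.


Method: no special technique — the unknown sequence enters the update nonlinearly, so no linear method fits the recurrence as written — direct iteration remains.


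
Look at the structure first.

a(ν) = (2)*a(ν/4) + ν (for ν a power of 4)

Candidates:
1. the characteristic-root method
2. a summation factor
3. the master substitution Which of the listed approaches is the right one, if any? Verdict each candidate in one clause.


Verdict: the master substitution — a divide-and-conquer shape: argument ν/4, so change variables with ν = 4^m and solve the linear version.
- the characteristic-root method: a divided-index call is not the fixed-shift linear shape that characteristic roots solve.
- a summation factor — the recursion divides its index rather than shifting it — there is no previous-term chain for a summation factor to telescope.
- the master substitution: a fit — the right tool for this form.


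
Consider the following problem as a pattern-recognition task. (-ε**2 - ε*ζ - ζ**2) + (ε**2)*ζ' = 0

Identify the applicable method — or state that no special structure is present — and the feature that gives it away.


Technique: the homogeneous substitution — the slope is degree-zero homogeneous: the ratio substitution v = ζ/ε collapses it.


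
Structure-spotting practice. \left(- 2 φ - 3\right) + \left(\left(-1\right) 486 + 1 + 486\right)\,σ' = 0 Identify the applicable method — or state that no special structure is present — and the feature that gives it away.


Best approach: no special technique — the slope is a pure function of φ; integrate both sides and be done.


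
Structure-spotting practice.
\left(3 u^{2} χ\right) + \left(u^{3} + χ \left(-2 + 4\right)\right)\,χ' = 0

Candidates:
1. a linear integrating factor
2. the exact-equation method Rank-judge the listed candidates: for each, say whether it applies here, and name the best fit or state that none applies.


Diagnosis: the exact-equation method — equality of cross partials is the green light — assemble the potential function term by term.
- a linear integrating factor — the unknown enters nonlinearly (through a power, a denominator, or a transcendental function), which the linear integrating-factor recipe cannot absorb as-is — any repair would come from a preliminary substitution, not the factor.
- the exact-equation method — yes, a natural case for it.


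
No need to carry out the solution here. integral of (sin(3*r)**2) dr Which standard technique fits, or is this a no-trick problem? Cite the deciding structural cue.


Diagnosis: a trigonometric identity — an even power like sin(3*r)**2 flattens under the half-angle identity into first-degree cosines you can integrate directly.


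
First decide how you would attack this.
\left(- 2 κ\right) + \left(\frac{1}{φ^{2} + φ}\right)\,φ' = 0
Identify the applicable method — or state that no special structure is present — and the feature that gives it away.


Diagnosis: separation of variables — solved for the derivative, the right side splits multiplicatively into a function of each variable alone — divide and integrate each side. A Bernoulli rewrite would carry it as the equation stands — separating the variables needs no rearrangement either.


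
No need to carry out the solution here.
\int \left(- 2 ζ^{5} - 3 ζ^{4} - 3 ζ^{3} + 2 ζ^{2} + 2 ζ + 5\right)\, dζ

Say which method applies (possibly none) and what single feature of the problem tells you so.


Method: no special technique — a term-by-term power-rule job in ζ; no substitution or rearrangement earns its keep here.


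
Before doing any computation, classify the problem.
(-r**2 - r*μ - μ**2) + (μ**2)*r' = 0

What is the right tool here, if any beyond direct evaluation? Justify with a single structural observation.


Diagnosis: the homogeneous substitution — solved for the derivative, the right side is unchanged under scaling μ and r together — it depends only on the ratio r/μ, so substitute a single ratio variable.


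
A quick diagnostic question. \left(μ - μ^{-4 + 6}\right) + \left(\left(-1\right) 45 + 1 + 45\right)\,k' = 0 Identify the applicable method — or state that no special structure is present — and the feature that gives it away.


Method: no special technique — the slope is a function of μ alone, so integrate both sides directly.


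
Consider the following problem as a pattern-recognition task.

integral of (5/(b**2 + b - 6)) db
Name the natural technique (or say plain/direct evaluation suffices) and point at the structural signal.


Technique: partial fractions — each factor of b**2 + b - 6 owns one elementary piece of the integrand — separate them and integrate piecewise.


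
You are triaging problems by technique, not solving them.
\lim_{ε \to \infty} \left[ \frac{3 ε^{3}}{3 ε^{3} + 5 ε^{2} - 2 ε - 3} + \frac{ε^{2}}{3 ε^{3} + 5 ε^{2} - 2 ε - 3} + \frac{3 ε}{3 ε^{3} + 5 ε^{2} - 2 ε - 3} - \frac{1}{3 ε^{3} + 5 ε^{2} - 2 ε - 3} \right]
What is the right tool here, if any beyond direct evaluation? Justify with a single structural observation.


Best approach: dominant-term comparison — divide through by the highest power of ε; every lower-order term dies and the dominant terms decide the limit. l'Hôpital's at-infinity variant applies to the expression viewed as a single quotient; the leading-term comparison is the direct route.


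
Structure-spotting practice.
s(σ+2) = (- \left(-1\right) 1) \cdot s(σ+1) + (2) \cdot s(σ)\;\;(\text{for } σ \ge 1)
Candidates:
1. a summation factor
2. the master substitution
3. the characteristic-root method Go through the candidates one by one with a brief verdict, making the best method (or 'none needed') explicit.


Technique: the characteristic-root method — shift-invariance with fixed coefficients calls for exponential trials; the characteristic polynomial finds every r^σ.
- a summation factor: the recurrence reaches back more than one step, outside the first-order family a summation factor normalizes.
- the master substitution — there is no divide-the-index recursive argument.
- the characteristic-root method — a fit — the right tool for this form.


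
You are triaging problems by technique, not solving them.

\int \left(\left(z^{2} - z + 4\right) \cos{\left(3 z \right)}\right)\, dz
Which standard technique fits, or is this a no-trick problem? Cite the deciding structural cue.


Best approach: integration by parts — differentiate z^{2} - z + 4, integrate \cos{\left(3 z \right)}: each pass lowers the polynomial degree, so parts terminates.


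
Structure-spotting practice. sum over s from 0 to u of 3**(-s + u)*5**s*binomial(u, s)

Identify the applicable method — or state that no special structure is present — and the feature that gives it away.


Verdict: the binomial theorem — the binomial coefficients weight matched powers of 5 and 3, which is exactly the expansion of a binomial power.
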